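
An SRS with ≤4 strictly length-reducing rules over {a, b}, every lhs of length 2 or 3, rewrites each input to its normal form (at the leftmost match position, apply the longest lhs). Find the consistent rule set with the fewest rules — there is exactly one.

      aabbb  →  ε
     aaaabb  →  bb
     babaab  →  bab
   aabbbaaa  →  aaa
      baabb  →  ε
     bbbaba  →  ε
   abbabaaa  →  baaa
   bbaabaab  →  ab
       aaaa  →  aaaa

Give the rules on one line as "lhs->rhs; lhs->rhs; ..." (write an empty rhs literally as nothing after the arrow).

aba->; abb->bb; bba->; bbb->

  | aabbb => abbb => bbb => ε
  | aaaabb => aaabb => aabb => abb => bb
  | babaab => bab
  | aabbbaaa => abbbaaa => bbbaaa => aaa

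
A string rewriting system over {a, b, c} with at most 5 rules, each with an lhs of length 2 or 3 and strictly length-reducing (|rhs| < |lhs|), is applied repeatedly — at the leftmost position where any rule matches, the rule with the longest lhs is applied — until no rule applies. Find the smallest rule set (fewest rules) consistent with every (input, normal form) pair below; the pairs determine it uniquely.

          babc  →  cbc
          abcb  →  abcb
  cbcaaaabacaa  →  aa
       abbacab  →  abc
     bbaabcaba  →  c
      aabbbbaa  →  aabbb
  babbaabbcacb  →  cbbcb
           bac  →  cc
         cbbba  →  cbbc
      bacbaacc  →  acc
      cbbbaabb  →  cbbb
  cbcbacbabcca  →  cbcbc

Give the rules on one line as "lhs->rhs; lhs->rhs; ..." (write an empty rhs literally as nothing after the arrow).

ba->c; ca->; cab->; ccc->

  | babc => cbc
  | abcb
  | cbcaaaabacaa => cbaaabacaa => ccaabacaa => cabacaa => acaa => aa
  | abbacab => abccab => abc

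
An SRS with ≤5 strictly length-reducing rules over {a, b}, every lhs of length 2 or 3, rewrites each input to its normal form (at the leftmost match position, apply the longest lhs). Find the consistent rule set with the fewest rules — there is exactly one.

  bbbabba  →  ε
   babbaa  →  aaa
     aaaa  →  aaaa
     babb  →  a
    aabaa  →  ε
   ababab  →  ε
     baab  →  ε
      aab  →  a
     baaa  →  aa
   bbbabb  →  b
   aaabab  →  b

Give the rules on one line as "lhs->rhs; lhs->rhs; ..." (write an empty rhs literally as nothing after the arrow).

ab->; aba->bb; ba->; bb->a

  | bbbabba => ababba => bbbba => abba => ba => ε
  | babbaa => bbaa => aaa
  | aaaa
  | babb => bb => a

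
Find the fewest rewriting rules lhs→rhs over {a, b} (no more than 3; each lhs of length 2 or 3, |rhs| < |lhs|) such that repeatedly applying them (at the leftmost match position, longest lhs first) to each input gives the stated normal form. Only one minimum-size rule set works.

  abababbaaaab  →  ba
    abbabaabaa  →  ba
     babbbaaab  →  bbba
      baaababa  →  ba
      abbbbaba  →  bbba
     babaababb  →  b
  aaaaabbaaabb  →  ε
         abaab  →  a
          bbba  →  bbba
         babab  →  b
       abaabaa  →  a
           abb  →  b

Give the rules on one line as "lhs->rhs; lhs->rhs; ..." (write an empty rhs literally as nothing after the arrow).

aa->a; aab->a; ab->

  | abababbaaaab => ababbaaaab => abbaaaab => baaaab => baaab => baab => ba
  | abbabaabaa => babaabaa => baabaa => baaa => baa => ba
  | babbbaaab => bbbaaab => bbbaab => bbba
  | baaababa => baababa => baaba => baa => ba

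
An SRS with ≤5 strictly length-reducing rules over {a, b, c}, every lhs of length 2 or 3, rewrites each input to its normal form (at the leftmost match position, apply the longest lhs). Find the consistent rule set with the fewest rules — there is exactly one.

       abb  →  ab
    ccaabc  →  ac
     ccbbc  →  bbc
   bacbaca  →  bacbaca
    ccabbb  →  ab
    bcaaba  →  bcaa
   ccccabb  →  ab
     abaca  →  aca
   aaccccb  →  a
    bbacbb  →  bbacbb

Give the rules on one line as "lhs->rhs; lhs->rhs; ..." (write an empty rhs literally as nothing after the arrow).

  | abb => ab
  | ccaabc => aabc => ac
  | ccbbc => bbc
  | bacbaca

aab->a; aba->a; abb->ab; cc->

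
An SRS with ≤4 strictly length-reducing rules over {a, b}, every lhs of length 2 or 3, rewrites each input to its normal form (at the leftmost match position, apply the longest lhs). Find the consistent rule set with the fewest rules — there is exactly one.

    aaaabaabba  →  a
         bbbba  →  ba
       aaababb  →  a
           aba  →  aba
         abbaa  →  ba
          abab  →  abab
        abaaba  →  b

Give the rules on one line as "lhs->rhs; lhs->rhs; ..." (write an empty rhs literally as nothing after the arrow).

aa->b; bb->a; bba->a; bbb->

  | aaaabaabba => baabaabba => bbbaabba => aabba => bbba => a
  | bbbba => ba
  | aaababb => bababb => babaa => babb => baa => bb => a
  | aba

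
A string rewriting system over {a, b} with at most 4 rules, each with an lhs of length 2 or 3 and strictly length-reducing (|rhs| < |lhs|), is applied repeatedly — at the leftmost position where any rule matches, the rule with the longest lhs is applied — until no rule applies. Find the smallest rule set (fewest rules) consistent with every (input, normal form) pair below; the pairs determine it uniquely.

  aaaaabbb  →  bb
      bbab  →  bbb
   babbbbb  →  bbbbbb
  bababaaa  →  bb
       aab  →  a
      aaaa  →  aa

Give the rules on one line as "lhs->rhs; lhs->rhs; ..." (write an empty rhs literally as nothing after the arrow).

aaa->a; ab->; ba->b; baa->

  | aaaaabbb => aaabbb => abbb => bb
  | bbab => bbb
  | babbbbb => bbbbbb
  | bababaaa => bbabaaa => bbbaaa => bba => bb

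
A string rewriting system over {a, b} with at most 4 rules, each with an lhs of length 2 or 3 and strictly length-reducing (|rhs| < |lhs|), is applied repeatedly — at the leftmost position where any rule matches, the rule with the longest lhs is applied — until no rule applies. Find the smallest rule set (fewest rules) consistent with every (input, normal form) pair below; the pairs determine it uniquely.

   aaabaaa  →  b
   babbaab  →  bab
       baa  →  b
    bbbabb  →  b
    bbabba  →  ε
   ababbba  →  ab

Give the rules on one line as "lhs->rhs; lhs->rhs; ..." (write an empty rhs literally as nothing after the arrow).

  | aaabaaa => baaa => b
  | babbaab => baaaab => bab
  | baa => b
  | bbbabb => bbabb => aabb => bb => b

aa->; aaa->; bb->b; bba->aa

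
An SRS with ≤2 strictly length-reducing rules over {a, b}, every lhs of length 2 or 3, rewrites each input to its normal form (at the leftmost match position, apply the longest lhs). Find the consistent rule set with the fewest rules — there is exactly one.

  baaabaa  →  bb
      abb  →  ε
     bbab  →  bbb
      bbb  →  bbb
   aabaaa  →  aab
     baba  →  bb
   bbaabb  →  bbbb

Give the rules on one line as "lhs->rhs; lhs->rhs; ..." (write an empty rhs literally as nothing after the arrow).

  | baaabaa => baabaa => babaa => bbaa => bba => bb
  | abb => ε
  | bbab => bbb
  | bbb

abb->; ba->b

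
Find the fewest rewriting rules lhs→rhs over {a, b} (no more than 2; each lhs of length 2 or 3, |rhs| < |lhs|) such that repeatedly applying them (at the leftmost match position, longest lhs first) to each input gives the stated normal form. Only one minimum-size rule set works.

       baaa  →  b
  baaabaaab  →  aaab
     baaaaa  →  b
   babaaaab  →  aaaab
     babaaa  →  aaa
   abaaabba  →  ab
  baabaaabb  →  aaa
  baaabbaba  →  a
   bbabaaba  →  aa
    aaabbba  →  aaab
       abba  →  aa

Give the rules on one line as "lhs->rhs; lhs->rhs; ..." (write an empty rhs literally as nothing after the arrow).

ba->b; bb->

  | baaa => baa => ba => b
  | baaabaaab => baabaaab => babaaab => bbaaab => aaab
  | baaaaa => baaaa => baaa => baa => ba => b
  | babaaaab => bbaaaab => aaaab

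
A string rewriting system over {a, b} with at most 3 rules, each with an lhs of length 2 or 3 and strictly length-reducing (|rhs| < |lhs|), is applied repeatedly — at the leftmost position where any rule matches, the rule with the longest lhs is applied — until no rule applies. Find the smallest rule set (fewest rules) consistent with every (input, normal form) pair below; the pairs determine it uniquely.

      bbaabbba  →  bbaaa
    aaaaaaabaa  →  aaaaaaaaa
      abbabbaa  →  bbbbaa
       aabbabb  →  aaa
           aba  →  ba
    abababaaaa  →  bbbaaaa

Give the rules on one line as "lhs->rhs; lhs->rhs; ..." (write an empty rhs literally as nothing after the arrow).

  | bbaabbba => bbaabba => bbaaba => bbaaa
  | aaaaaaabaa => aaaaaaaaa
  | abbabbaa => bbabbaa => bbbbaa
  | aabbabb => aababb => aaabb => aaab => aaa

aab->aa; ab->b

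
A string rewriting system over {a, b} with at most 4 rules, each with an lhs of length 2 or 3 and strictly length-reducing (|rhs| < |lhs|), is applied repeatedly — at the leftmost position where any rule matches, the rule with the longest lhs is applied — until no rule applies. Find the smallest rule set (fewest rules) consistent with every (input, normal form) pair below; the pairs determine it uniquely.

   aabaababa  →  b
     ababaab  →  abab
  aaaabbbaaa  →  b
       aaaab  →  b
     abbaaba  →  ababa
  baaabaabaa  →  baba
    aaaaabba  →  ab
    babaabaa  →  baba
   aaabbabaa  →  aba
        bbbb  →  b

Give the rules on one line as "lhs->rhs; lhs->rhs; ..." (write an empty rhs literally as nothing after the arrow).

aa->; bb->b; bba->b

  | aabaababa => baababa => bbaba => bba => b
  | ababaab => ababb => abab
  | aaaabbbaaa => aabbbaaa => bbbaaa => bbaaa => baa => b
  | aaaab => aab => b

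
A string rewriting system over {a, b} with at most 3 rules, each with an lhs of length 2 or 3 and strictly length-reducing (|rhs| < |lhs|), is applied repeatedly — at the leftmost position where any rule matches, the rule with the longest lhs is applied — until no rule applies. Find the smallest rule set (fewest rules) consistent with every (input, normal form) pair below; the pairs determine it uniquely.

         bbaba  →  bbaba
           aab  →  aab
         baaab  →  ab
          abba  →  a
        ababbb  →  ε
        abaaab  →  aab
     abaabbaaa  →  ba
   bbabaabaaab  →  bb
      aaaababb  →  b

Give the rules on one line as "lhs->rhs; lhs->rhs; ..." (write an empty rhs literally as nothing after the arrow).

  | bbaba
  | aab
  | baaab => ab
  | abba => a

aaa->ba; abb->; baa->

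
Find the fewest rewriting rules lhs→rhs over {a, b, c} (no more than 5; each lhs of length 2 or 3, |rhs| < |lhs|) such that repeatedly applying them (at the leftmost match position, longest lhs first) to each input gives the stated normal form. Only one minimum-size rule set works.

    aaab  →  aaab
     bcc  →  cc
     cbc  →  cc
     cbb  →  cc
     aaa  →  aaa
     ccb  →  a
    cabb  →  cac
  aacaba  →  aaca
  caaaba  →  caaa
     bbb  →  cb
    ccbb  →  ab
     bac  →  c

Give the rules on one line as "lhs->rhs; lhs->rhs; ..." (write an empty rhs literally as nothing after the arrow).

ba->; bb->c; bc->c; ccb->a

  | aaab
  | bcc => cc
  | cbc => cc
  | cbb => cc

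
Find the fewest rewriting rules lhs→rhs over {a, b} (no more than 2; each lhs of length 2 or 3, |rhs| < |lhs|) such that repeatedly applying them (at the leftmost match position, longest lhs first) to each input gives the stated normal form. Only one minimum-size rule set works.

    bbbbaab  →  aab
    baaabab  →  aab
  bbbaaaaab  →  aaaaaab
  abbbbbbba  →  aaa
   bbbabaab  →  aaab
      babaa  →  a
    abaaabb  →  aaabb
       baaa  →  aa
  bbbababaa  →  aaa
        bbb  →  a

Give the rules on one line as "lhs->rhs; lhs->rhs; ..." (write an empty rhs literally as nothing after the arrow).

  | bbbbaab => abaab => aab
  | baaabab => aabab => aab
  | bbbaaaaab => aaaaaab
  | abbbbbbba => aabbbba => aaaba => aaa

ba->; bbb->a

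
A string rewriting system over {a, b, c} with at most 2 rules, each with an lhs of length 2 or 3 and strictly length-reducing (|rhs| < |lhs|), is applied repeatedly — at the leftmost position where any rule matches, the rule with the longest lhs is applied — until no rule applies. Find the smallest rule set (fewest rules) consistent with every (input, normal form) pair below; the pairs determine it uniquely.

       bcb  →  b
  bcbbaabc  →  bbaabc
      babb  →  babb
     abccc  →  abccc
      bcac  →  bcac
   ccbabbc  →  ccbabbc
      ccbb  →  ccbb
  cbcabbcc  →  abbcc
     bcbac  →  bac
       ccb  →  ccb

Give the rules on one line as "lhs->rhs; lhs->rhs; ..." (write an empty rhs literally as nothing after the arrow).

  | bcb => b
  | bcbbaabc => bbaabc
  | babb
  | abccc

bcb->b; cbc->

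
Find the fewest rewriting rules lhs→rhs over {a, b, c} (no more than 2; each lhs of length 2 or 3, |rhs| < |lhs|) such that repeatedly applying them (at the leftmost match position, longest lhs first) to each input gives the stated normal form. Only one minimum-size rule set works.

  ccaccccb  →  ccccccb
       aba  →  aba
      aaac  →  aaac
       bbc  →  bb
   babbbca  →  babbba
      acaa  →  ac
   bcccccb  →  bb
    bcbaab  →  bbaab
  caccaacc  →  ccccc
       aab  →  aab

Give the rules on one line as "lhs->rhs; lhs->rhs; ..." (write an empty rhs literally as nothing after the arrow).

  | ccaccccb => ccccccb
  | aba
  | aaac
  | bbc => bb

bc->b; ca->c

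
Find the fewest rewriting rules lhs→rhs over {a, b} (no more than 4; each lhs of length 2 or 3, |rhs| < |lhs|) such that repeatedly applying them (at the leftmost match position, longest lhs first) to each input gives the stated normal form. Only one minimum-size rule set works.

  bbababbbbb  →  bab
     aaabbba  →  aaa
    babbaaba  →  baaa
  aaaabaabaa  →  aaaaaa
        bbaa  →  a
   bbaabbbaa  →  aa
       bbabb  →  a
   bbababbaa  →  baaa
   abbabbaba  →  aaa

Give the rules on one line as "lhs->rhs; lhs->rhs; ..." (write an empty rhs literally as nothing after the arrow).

  | bbababbbbb => babbbbb => babbb => bab
  | aaabbba => aaaba => aaa
  | babbaaba => baaaba => baaa
  | aaaabaabaa => aaaaabaa => aaaaaa

aba->a; abb->a; bb->a; bba->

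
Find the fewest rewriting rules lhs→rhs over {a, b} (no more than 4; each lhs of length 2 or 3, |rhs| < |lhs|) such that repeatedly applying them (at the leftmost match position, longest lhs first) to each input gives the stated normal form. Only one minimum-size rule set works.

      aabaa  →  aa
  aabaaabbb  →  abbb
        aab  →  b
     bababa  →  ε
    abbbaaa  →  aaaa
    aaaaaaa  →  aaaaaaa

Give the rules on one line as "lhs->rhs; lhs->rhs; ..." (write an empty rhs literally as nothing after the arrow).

aab->b; ba->; baa->aa

  | aabaa => baa => aa
  | aabaaabbb => baaabbb => aaabbb => abbb
  | aab => b
  | bababa => baba => ba => ε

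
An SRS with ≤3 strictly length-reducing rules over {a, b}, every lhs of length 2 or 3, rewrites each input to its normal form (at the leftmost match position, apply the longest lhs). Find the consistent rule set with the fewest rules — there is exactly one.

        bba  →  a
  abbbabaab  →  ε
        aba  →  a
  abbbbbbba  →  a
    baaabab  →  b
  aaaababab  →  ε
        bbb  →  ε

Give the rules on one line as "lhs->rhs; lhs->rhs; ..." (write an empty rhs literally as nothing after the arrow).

  | bba => aa => a
  | abbbabaab => bbabaab => aabaab => abaab => aab => ab => ε
  | aba => a
  | abbbbbbba => bbbbbba => abbbba => bbba => aba => a

aa->a; ab->; bb->a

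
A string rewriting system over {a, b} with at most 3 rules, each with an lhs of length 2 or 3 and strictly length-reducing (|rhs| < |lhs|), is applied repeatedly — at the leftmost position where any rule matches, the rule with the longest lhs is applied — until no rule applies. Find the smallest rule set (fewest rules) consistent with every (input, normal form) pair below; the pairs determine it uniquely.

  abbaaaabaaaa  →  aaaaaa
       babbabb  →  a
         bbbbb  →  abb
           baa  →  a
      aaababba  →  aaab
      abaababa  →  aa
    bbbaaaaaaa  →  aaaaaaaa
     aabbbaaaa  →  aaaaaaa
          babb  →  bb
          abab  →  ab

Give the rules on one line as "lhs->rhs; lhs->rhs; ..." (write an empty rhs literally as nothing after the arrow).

ba->; bbb->a

  | abbaaaabaaaa => abaaabaaaa => aaabaaaa => aaaaaa
  | babbabb => bbabb => bbb => a
  | bbbbb => abb
  | baa => a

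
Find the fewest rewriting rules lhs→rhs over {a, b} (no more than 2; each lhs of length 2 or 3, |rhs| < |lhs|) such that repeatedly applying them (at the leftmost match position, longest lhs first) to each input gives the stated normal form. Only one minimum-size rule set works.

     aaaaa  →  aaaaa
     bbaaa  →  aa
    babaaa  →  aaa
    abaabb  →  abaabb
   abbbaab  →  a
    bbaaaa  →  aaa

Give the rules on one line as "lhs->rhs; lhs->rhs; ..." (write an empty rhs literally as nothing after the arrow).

  | aaaaa
  | bbaaa => aa
  | babaaa => aaa
  | abaabb

bab->; bba->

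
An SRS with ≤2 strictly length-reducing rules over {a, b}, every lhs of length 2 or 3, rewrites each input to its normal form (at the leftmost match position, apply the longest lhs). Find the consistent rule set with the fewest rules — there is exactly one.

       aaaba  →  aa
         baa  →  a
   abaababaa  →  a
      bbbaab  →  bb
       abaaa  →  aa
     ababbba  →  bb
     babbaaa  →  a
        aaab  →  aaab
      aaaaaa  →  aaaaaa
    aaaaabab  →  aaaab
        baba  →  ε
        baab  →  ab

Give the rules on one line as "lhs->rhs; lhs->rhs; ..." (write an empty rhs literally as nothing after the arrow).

  | aaaba => aa
  | baa => a
  | abaababaa => ababaa => baa => a
  | bbbaab => bbab => bb

aba->; ba->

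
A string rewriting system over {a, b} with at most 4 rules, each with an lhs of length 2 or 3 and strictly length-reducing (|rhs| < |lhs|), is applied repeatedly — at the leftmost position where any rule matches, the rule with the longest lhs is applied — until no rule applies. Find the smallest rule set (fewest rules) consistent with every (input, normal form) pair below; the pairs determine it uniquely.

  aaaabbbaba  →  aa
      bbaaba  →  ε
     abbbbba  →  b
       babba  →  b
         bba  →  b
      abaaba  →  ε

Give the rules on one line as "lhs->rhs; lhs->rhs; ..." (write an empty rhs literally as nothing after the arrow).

  | aaaabbbaba => aaaabbaba => aaaababa => aaabba => aaaba => aab => aa
  | bbaaba => baba => ba => ε
  | abbbbba => abbbba => abbba => abba => aba => b
  | babba => bba => b

ab->a; aba->b; ba->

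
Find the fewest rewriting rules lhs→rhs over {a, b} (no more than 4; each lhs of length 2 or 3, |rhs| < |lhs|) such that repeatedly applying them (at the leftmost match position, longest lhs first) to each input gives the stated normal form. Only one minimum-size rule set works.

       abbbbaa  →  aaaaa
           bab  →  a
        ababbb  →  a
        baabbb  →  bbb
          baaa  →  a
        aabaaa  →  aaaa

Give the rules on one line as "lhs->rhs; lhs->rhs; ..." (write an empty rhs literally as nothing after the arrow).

ab->; abb->aa; baa->; bab->a

  | abbbbaa => aabbaa => aaaaa
  | bab => a
  | ababbb => abbb => aab => a
  | baabbb => bbb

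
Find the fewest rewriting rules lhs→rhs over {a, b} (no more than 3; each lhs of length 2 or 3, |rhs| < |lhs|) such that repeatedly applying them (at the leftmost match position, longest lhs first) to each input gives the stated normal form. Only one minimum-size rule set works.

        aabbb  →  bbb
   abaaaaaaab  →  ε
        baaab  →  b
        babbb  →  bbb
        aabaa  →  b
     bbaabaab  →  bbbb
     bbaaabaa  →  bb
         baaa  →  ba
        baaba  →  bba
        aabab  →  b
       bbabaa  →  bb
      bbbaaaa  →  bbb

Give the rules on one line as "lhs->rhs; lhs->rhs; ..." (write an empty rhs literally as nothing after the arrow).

  | aabbb => bbb
  | abaaaaaaab => aaaaaaab => aaaaab => aaab => ab => ε
  | baaab => bab => b
  | babbb => bbb

aa->; ab->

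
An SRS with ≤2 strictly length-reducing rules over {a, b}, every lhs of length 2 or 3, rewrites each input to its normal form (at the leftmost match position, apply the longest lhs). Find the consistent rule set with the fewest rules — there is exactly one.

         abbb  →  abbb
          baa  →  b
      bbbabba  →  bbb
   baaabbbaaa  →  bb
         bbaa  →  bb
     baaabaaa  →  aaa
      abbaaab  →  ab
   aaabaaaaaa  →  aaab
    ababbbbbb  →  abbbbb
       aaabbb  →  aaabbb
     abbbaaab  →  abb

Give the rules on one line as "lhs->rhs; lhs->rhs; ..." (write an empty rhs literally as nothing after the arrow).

  | abbb
  | baa => ba => b
  | bbbabba => bbba => bbb
  | baaabbbaaa => baabbbaaa => babbbaaa => bbaaa => bbaa => bba => bb

ba->b; bab->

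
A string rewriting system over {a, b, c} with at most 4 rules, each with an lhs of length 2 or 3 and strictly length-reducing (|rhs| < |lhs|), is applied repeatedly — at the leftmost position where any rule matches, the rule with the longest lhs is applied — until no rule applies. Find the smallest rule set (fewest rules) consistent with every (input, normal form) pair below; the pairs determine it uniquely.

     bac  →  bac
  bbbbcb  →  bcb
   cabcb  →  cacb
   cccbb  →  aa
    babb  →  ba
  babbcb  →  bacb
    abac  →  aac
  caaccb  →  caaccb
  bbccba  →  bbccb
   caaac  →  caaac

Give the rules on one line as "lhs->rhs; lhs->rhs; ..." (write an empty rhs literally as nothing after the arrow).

  | bac
  | bbbbcb => bcb
  | cabcb => cacb
  | cccbb => aabb => aab => aa

ab->a; bbb->; cba->cb; ccc->aa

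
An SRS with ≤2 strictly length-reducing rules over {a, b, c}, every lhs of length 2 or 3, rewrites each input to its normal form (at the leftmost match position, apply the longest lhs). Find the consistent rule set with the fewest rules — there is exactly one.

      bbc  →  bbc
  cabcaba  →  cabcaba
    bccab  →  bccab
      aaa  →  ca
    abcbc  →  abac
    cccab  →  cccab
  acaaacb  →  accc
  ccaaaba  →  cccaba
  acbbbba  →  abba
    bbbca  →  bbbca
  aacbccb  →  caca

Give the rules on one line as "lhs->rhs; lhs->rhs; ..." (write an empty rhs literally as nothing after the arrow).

  | bbc
  | cabcaba
  | bccab
  | aaa => ca

aa->c; cb->a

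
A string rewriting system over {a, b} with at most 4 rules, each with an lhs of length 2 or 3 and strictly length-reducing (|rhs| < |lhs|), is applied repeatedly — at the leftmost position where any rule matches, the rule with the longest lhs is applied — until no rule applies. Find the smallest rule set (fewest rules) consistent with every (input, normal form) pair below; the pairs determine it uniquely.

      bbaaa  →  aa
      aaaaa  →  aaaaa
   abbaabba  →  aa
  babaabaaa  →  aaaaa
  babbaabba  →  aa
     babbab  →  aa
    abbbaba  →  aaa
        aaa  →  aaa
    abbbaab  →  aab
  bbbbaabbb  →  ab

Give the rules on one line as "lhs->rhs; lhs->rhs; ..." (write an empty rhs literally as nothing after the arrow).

  | bbaaa => baaa => aa
  | aaaaa
  | abbaabba => abaabba => aabba => aaba => aa
  | babaabaaa => aaabaaa => aaaaa

ba->; bab->a; bb->b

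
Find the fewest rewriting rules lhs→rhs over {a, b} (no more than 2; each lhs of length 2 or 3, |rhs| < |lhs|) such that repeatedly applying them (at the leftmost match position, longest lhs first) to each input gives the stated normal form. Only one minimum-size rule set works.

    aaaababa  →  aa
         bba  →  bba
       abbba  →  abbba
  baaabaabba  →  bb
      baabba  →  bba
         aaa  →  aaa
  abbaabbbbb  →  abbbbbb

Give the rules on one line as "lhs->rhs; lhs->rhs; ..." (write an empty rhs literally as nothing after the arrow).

aab->; aba->b

  | aaaababa => aaaba => aa
  | bba
  | abbba
  | baaabaabba => baaabba => baba => bb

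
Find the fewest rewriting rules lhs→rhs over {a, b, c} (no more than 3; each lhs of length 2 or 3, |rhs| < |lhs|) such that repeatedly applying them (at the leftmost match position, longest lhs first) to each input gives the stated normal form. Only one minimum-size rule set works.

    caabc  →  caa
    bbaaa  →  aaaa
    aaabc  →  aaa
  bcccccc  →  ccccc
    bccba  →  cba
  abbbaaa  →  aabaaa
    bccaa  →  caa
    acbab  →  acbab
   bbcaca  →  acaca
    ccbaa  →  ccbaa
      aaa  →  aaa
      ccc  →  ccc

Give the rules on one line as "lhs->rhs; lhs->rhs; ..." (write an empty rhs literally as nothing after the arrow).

bb->a; bc->

  | caabc => caa
  | bbaaa => aaaa
  | aaabc => aaa
  | bcccccc => ccccc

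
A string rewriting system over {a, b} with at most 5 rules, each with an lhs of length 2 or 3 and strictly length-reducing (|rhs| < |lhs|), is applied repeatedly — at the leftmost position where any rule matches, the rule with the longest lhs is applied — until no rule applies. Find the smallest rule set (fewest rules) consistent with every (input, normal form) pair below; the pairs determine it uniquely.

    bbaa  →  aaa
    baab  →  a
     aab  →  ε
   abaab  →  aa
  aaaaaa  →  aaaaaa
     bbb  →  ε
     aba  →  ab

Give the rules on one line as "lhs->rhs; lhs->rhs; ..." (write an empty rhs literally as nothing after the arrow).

aab->; ba->b; bb->a; bbb->

  | bbaa => aaa
  | baab => bab => bb => a
  | aab => ε
  | abaab => abab => abb => aa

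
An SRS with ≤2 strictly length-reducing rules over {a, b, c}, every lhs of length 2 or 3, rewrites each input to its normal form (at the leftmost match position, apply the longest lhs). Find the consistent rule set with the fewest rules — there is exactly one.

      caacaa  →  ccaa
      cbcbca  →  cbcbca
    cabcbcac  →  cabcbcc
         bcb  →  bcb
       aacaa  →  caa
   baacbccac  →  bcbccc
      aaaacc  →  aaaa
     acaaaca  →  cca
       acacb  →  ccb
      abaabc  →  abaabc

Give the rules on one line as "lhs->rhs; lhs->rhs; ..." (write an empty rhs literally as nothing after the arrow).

  | caacaa => cacaa => ccaa
  | cbcbca
  | cabcbcac => cabcbcc
  | bcb

ac->c; acc->a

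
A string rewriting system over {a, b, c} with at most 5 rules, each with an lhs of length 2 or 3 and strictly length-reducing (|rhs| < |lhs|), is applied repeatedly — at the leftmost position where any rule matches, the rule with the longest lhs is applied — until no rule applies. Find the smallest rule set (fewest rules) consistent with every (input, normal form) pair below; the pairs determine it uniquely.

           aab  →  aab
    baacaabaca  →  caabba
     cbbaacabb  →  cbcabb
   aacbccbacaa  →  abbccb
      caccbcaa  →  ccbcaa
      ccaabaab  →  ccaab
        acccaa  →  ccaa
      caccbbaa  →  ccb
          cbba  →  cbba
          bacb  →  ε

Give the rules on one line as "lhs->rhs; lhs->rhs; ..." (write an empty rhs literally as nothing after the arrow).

ac->b; acc->c; baa->; bbb->

  | aab
  | baacaabaca => caabaca => caabba
  | cbbaacabb => cbcabb
  | aacbccbacaa => abbccbacaa => abbccbbaa => abbccb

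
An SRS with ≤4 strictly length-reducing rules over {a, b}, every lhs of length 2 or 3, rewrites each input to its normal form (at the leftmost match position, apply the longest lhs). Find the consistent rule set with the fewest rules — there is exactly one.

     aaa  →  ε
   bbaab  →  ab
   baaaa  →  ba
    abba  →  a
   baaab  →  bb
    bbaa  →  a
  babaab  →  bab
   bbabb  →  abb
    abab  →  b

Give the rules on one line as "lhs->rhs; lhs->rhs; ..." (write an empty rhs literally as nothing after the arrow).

aa->a; aaa->; aba->; bba->a

  | aaa => ε
  | bbaab => aab => ab
  | baaaa => ba
  | abba => aa => a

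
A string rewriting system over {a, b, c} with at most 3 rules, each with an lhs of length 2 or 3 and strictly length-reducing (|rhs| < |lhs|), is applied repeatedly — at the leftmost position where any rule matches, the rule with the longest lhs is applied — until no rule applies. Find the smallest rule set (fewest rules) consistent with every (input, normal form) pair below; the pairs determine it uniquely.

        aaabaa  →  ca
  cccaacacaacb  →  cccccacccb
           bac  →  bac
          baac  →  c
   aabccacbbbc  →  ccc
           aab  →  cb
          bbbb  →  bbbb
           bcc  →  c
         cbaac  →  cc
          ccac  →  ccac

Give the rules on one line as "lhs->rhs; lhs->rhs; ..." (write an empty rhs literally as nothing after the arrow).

aa->c; bc->; cbb->a

  | aaabaa => cabaa => cabc => ca
  | cccaacacaacb => cccccacaacb => cccccacccb
  | bac
  | baac => bcc => c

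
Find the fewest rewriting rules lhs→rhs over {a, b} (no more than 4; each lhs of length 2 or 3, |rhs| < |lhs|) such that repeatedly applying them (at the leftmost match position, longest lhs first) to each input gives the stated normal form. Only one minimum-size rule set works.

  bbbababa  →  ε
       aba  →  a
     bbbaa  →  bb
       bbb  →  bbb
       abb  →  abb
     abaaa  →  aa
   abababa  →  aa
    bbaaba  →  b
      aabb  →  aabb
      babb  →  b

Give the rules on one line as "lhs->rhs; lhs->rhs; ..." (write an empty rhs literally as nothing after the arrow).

ba->; baa->; bab->

  | bbbababa => bbaba => ba => ε
  | aba => a
  | bbbaa => bb
  | bbb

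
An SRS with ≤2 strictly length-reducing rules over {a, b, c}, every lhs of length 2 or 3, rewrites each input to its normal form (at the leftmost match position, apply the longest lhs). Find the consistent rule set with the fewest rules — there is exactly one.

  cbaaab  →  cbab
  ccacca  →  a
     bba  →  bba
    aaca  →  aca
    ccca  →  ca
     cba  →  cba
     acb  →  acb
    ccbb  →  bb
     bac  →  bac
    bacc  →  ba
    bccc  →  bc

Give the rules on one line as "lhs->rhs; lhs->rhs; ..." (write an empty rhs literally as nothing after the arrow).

aa->a; cc->

  | cbaaab => cbaab => cbab
  | ccacca => acca => aa => a
  | bba
  | aaca => aca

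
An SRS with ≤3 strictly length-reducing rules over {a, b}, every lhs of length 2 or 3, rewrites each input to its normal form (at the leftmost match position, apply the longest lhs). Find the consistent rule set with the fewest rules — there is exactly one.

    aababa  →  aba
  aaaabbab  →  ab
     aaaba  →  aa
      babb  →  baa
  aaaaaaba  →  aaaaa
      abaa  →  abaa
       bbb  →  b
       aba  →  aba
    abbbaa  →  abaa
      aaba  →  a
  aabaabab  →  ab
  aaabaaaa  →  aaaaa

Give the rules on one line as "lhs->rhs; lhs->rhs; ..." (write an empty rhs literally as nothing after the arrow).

  | aababa => aba
  | aaaabbab => aabab => ab
  | aaaba => aa
  | babb => baa

aab->; bb->a; bbb->b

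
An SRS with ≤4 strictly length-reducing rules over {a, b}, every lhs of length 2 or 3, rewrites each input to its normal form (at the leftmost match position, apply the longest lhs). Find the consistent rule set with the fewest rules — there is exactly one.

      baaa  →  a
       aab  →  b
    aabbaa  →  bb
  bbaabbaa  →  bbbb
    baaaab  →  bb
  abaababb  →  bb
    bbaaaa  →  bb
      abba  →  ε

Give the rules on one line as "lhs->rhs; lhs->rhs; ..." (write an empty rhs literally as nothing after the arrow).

aa->; ba->a; baa->b

  | baaa => ba => a
  | aab => b
  | aabbaa => bbaa => bb
  | bbaabbaa => bbbbaa => bbbb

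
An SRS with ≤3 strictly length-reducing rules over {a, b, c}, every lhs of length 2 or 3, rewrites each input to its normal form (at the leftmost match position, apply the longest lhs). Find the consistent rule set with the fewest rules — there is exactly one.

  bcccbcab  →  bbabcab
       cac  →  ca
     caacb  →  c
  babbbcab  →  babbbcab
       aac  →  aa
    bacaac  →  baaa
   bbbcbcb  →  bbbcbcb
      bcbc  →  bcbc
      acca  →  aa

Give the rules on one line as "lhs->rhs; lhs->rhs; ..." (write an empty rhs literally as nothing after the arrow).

aab->; ac->a; ccc->ba

  | bcccbcab => bbabcab
  | cac => ca
  | caacb => caab => c
  | babbbcab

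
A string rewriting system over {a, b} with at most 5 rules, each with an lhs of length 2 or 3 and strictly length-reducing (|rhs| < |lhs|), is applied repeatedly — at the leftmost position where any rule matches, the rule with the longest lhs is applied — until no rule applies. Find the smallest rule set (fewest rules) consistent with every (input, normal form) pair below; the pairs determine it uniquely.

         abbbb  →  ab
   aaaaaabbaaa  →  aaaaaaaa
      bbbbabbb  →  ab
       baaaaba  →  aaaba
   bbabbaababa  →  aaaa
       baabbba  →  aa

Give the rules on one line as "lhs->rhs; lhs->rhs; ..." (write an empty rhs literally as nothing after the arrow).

  | abbbb => ab
  | aaaaaabbaaa => aaaaaabaaa => aaaaaaaa
  | bbbbabbb => babbb => abb => ab
  | baaaaba => aaaba

baa->a; bab->a; bb->b; bbb->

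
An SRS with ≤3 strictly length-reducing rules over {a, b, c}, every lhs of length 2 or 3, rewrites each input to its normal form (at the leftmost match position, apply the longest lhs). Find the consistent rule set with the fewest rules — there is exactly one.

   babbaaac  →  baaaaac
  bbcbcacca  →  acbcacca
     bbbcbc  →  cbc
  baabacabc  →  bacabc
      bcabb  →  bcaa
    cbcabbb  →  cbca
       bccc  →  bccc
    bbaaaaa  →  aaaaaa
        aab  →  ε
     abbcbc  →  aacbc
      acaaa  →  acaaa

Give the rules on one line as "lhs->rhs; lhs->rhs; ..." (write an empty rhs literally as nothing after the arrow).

aab->; bb->a; bbb->

  | babbaaac => baaaaac
  | bbcbcacca => acbcacca
  | bbbcbc => cbc
  | baabacabc => bacabc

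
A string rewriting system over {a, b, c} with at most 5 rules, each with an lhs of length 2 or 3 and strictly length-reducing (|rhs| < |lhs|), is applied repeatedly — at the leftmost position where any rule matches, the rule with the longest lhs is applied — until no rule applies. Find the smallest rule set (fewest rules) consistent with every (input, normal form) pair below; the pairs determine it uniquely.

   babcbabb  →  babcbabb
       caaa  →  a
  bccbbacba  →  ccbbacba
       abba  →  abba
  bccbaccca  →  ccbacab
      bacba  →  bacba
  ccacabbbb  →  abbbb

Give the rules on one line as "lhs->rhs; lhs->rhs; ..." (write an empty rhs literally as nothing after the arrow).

bca->; bcc->cc; caa->; cca->ab

  | babcbabb
  | caaa => a
  | bccbbacba => ccbbacba
  | abba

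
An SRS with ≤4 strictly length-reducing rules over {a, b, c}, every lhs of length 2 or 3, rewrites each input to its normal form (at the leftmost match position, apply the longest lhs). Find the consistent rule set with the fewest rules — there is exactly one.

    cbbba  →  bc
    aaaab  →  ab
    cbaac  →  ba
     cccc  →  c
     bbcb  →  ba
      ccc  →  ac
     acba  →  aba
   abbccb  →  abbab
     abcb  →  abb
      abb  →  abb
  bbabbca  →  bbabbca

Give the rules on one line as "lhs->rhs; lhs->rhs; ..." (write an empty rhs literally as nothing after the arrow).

aa->c; bbb->ba; cb->b; cc->a

  | cbbba => bbba => baa => bc
  | aaaab => caab => ccb => ab
  | cbaac => baac => bcc => ba
  | cccc => acc => aa => c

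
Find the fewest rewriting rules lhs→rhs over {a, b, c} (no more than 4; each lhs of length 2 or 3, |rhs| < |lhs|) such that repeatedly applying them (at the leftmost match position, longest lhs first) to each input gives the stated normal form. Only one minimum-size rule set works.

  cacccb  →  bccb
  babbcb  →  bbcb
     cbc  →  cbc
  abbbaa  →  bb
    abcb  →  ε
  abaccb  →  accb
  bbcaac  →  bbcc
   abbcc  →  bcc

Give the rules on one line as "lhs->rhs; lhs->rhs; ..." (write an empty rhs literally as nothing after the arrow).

aa->; ab->; abc->a; cac->b

  | cacccb => bccb
  | babbcb => bbcb
  | cbc
  | abbbaa => bbaa => bb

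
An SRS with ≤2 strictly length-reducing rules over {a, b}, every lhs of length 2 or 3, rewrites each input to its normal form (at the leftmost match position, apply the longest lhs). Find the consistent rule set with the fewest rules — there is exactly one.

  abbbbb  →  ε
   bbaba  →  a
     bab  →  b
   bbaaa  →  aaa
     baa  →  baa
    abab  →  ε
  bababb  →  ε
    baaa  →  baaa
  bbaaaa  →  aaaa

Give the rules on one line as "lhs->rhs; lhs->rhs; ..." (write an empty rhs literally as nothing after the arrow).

ab->; bb->

  | abbbbb => bbbb => bb => ε
  | bbaba => aba => a
  | bab => b
  | bbaaa => aaa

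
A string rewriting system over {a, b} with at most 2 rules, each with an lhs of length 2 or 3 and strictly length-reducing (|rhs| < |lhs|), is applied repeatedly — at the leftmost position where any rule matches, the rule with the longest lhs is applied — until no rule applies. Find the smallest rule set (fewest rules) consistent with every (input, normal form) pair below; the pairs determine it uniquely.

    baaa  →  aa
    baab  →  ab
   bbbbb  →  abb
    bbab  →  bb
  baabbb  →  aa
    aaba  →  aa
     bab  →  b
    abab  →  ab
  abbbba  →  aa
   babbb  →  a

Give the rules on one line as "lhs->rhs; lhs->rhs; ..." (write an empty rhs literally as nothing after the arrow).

  | baaa => aa
  | baab => ab
  | bbbbb => abb
  | bbab => bb

ba->; bbb->a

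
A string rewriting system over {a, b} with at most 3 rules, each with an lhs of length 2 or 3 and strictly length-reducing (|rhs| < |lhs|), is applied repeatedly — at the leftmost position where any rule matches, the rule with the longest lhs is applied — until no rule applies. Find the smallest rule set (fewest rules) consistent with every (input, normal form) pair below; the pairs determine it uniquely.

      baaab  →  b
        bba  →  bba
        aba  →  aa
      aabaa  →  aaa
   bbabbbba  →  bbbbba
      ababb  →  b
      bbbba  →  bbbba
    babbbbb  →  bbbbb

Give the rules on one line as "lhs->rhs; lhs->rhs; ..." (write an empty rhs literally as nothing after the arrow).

aab->ab; ab->; aba->aa

  | baaab => baab => bab => b
  | bba
  | aba => aa
  | aabaa => abaa => aaa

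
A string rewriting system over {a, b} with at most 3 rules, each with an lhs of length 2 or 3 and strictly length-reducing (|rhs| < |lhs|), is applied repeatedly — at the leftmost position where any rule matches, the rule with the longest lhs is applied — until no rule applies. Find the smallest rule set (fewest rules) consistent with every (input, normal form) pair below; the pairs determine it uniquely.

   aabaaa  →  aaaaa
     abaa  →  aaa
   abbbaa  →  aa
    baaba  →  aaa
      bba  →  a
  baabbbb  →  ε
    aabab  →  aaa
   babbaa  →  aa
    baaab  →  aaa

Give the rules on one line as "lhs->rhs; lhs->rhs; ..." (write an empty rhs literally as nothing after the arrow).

ab->a; abb->; ba->a

  | aabaaa => aaaaa
  | abaa => aaa
  | abbbaa => baa => aa
  | baaba => aaba => aaa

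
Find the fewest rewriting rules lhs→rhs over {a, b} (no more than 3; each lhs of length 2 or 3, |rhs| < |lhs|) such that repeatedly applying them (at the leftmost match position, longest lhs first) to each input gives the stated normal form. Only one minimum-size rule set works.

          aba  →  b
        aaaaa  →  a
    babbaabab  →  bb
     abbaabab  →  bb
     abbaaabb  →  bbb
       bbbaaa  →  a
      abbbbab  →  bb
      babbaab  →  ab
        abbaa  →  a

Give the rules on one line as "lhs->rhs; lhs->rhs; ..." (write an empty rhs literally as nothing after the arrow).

aa->b; ba->a

  | aba => aa => b
  | aaaaa => baaa => aaa => ba => a
  | babbaabab => abbaabab => abaabab => aaabab => babab => abab => aab => bb
  | abbaabab => abaabab => aaabab => babab => abab => aab => bb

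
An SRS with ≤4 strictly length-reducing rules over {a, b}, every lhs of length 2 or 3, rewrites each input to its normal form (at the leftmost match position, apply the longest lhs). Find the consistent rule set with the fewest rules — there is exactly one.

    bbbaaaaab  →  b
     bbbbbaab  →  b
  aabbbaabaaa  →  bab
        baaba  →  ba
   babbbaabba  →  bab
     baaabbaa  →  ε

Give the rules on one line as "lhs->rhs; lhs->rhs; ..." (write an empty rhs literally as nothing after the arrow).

  | bbbaaaaab => baaaaab => bbaaab => baab => bbb => b
  | bbbbbaab => bbbaab => baab => bbb => b
  | aabbbaabaaa => bbbbaabaaa => bbaabaaa => babaaa => babba => bab
  | baaba => bbba => ba

aa->b; bb->; bba->b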